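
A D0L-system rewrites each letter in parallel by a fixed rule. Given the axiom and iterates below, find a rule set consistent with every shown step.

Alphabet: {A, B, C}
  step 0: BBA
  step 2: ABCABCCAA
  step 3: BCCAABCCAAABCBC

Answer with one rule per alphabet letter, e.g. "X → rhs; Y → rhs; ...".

  step 2 ⇒ step 3: ABCABCCAA ⇒ BC·CA·A·BC·CA·A·A·BC·BC
    A ↦ BC
    B ↦ CA
    C ↦ A

A->BC, B->CA, C->A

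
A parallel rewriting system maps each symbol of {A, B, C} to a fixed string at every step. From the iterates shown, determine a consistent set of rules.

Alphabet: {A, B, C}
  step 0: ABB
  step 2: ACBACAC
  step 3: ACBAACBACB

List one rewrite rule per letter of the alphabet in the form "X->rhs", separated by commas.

A->AC, B->A, C->B

  step 2 ⇒ step 3: ACBACAC ⇒ AC·B·A·AC·B·AC·B
    A ↦ AC
    B ↦ A
    C ↦ B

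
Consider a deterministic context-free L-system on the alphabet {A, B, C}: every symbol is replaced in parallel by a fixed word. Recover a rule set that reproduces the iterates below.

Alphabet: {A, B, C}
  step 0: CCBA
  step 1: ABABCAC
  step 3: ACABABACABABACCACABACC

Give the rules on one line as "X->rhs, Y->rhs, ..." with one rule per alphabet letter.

  step 0 ⇒ step 1: CCBA ⇒ AB·AB·C·AC
    A ↦ AC
    B ↦ C
    C ↦ AB

A->AC, B->C, C->AB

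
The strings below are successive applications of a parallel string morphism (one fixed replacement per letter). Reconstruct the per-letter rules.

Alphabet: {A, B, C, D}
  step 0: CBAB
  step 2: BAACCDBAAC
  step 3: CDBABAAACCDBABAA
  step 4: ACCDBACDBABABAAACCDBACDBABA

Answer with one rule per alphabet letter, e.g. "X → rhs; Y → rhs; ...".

A->BA, B->CD, C->A, D->C

  step 3 ⇒ step 4: CDBABAAACCDBABAA ⇒ A·C·CD·BA·CD·BA·BA·BA·A·A·C·CD·BA·CD·BA·BA
    A ↦ BA
    B ↦ CD
    C ↦ A
    D ↦ C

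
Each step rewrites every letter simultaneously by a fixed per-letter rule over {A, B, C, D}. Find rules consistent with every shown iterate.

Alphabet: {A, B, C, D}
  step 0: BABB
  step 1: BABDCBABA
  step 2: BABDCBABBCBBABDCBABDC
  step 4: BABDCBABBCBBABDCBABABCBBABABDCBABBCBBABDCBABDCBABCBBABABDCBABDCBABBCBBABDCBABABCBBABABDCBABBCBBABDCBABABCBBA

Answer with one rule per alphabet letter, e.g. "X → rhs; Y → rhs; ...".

  step 1 ⇒ step 2: BABDCBABA ⇒ BA·BDC·BA·B·BCB·BA·BDC·BA·BDC
    A ↦ BDC
    B ↦ BA
    C ↦ BCB
    D ↦ B

A->BDC, B->BA, C->BCB, D->B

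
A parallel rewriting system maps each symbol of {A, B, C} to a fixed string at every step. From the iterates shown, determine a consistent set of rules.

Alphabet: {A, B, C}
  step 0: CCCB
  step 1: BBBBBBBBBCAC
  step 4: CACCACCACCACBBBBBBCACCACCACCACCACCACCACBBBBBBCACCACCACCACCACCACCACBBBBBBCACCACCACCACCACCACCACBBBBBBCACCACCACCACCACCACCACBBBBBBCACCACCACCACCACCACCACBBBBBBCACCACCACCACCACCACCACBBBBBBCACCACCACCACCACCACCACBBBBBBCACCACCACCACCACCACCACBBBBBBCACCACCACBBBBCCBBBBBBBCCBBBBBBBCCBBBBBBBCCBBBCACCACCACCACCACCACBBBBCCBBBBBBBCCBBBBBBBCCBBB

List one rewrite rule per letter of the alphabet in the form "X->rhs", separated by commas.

  step 0 ⇒ step 1: CCCB ⇒ BBB·BBB·BBB·CAC
    B ↦ CAC
    C ↦ BBB
    A ↦ BCC  (constrained at step 1)

A->BCC, B->CAC, C->BBB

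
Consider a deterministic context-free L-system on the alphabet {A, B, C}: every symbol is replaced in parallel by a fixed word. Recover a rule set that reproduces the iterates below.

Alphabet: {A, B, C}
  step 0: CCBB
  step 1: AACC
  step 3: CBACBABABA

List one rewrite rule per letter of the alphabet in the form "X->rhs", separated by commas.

  step 0 ⇒ step 1: CCBB ⇒ A·A·C·C
    B ↦ C
    C ↦ A
    A ↦ BA  (constrained at step 1)

A->BA, B->C, C->A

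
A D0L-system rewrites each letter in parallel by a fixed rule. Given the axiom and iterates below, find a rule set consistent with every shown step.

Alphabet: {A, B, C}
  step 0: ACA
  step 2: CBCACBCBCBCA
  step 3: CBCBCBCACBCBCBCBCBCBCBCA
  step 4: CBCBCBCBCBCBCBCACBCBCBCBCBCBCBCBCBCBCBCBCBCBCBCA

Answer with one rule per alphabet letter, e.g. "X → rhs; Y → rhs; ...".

A->CA, B->CB, C->CB

  step 3 ⇒ step 4: CBCBCBCACBCBCBCBCBCBCBCA ⇒ CB·CB·CB·CB·CB·CB·CB·CA·CB·CB·CB·CB·CB·CB·CB·CB·CB·CB·CB·CB·CB·CB·CB·CA
    A ↦ CA
    B ↦ CB
    C ↦ CB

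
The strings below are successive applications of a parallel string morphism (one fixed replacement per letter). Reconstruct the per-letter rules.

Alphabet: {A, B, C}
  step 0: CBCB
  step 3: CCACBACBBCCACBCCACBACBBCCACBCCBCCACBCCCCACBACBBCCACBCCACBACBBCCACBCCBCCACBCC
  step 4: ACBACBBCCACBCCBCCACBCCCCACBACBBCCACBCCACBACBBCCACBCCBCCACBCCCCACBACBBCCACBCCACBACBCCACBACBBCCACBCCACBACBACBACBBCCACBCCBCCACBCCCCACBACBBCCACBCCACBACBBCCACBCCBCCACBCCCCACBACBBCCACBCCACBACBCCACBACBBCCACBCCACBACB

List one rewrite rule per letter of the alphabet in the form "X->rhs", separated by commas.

  step 3 ⇒ step 4: CCACBACBBCCACBCCACBACBBCCACBCCBCCACBCCCCACBACBBCCACBCCACBACBBCCACBCCBCCACBCC ⇒ ACB·ACB·BCC·ACB·CC·BCC·ACB·CC·CC·ACB·ACB·BCC·ACB·CC·ACB·ACB·BCC·ACB·CC·BCC·ACB·CC·CC·ACB·ACB·BCC·ACB·CC·ACB·ACB·CC·ACB·ACB·BCC·ACB·CC·ACB·ACB·ACB·ACB·BCC·ACB·CC·BCC·ACB·CC·CC·ACB·ACB·BCC·ACB·CC·ACB·ACB·BCC·ACB·CC·BCC·ACB·CC·CC·ACB·ACB·BCC·ACB·CC·ACB·ACB·CC·ACB·ACB·BCC·ACB·CC·ACB·ACB
    A ↦ BCC
    B ↦ CC
    C ↦ ACB

A->BCC, B->CC, C->ACB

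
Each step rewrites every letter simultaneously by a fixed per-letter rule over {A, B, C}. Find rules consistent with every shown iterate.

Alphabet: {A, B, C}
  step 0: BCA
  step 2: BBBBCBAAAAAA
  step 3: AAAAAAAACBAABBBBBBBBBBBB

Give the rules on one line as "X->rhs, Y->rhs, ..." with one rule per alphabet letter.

A->BB, B->AA, C->CB

  step 2 ⇒ step 3: BBBBCBAAAAAA ⇒ AA·AA·AA·AA·CB·AA·BB·BB·BB·BB·BB·BB
    A ↦ BB
    B ↦ AA
    C ↦ CB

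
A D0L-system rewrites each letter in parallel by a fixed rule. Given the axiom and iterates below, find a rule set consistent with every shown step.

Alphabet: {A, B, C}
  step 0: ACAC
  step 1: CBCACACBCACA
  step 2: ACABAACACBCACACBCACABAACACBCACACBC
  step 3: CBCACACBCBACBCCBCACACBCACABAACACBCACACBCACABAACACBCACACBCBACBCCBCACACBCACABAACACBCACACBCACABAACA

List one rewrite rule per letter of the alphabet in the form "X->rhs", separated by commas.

  step 2 ⇒ step 3: ACABAACACBCACACBCACABAACACBCACACBC ⇒ CBC·ACA·CBC·BA·CBC·CBC·ACA·CBC·ACA·BA·ACA·CBC·ACA·CBC·ACA·BA·ACA·CBC·ACA·CBC·BA·CBC·CBC·ACA·CBC·ACA·BA·ACA·CBC·ACA·CBC·ACA·BA·ACA
    A ↦ CBC
    B ↦ BA
    C ↦ ACA

A->CBC, B->BA, C->ACA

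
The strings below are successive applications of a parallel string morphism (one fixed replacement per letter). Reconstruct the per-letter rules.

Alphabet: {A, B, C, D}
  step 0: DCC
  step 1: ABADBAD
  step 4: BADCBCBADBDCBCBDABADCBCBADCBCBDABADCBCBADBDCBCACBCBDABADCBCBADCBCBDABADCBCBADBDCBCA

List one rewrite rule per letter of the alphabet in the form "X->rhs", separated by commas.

A->BD, B->CBC, C->BAD, D->A

  step 0 ⇒ step 1: DCC ⇒ A·BAD·BAD
    C ↦ BAD
    D ↦ A
    A ↦ BD  (constrained at step 1)
    B ↦ CBC  (constrained at step 1)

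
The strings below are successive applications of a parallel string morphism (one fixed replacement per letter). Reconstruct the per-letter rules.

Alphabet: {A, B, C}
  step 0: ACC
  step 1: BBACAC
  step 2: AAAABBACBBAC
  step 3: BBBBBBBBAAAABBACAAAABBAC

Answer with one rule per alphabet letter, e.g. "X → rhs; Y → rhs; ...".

  step 2 ⇒ step 3: AAAABBACBBAC ⇒ BB·BB·BB·BB·AA·AA·BB·AC·AA·AA·BB·AC
    A ↦ BB
    B ↦ AA
    C ↦ AC

A->BB, B->AA, C->AC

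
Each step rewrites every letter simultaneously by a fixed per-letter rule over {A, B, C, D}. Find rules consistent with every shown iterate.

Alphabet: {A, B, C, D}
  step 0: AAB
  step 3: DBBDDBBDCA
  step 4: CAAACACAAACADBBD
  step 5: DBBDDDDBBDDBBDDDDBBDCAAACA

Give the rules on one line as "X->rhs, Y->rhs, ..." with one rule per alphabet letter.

  step 4 ⇒ step 5: CAAACACAAACADBBD ⇒ DBB·D·D·D·DBB·D·DBB·D·D·D·DBB·D·CA·A·A·CA
    A ↦ D
    B ↦ A
    C ↦ DBB
    D ↦ CA

A->D, B->A, C->DBB, D->CA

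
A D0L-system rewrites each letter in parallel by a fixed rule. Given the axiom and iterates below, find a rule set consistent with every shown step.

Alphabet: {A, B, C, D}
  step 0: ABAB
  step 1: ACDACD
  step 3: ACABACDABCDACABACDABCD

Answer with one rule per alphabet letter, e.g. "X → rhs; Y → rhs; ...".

  step 0 ⇒ step 1: ABAB ⇒ AC·D·AC·D
    A ↦ AC
    B ↦ D
    C ↦ AB  (constrained at step 1)
    D ↦ CD  (constrained at step 1)

A->AC, B->D, C->AB, D->CD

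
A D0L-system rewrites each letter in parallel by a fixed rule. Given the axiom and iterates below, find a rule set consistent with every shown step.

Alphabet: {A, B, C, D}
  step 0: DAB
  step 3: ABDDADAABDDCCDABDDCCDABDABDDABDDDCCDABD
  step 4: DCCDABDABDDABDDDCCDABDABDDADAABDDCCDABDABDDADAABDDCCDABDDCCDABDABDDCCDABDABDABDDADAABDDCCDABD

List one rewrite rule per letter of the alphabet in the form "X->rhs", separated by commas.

  step 3 ⇒ step 4: ABDDADAABDDCCDABDDCCDABDABDDABDDDCCDABD ⇒ D·CCD·ABD·ABD·D·ABD·D·D·CCD·ABD·ABD·DA·DA·ABD·D·CCD·ABD·ABD·DA·DA·ABD·D·CCD·ABD·D·CCD·ABD·ABD·D·CCD·ABD·ABD·ABD·DA·DA·ABD·D·CCD·ABD
    A ↦ D
    B ↦ CCD
    C ↦ DA
    D ↦ ABD

A->D, B->CCD, C->DA, D->ABD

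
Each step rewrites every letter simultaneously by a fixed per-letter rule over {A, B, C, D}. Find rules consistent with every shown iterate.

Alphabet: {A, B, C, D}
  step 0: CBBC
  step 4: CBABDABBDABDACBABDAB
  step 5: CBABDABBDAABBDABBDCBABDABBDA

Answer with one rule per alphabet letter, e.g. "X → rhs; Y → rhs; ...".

  step 4 ⇒ step 5: CBABDABBDABDACBABDAB ⇒ CB·A·BD·A·B·BD·A·A·B·BD·A·B·BD·CB·A·BD·A·B·BD·A
    A ↦ BD
    B ↦ A
    C ↦ CB
    D ↦ B

A->BD, B->A, C->CB, D->B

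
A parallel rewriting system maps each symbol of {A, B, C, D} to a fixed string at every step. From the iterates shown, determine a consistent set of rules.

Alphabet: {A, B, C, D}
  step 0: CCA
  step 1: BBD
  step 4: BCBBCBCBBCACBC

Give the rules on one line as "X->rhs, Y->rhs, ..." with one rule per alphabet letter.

  step 0 ⇒ step 1: CCA ⇒ B·B·D
    A ↦ D
    C ↦ B
    B ↦ BC  (constrained at step 1)
    D ↦ AC  (constrained at step 1)

A->D, B->BC, C->B, D->AC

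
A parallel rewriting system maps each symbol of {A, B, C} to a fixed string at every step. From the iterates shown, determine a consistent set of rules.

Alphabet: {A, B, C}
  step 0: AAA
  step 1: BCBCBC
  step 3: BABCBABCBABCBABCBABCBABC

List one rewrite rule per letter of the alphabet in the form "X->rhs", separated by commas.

A->BC, B->BA, C->BC

  step 0 ⇒ step 1: AAA ⇒ BC·BC·BC
    A ↦ BC
    B ↦ BA  (constrained at step 1)
    C ↦ BC  (constrained at step 1)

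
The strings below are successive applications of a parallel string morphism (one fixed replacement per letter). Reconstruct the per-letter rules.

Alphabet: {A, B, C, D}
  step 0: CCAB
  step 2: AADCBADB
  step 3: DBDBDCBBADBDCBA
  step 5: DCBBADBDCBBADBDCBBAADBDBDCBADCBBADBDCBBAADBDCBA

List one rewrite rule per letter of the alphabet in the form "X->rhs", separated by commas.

  step 2 ⇒ step 3: AADCBADB ⇒ DB·DB·DCB·B·A·DB·DCB·A
    A ↦ DB
    B ↦ A
    C ↦ B
    D ↦ DCB

A->DB, B->A, C->B, D->DCB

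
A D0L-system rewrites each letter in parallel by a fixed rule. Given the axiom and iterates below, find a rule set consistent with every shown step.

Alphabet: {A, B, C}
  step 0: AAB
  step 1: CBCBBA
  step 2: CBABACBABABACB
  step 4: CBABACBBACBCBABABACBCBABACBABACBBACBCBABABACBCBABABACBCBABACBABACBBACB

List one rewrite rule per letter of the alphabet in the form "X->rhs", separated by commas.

A->CB, B->BA, C->CBA

  step 1 ⇒ step 2: CBCBBA ⇒ CBA·BA·CBA·BA·BA·CB
    A ↦ CB
    B ↦ BA
    C ↦ CBA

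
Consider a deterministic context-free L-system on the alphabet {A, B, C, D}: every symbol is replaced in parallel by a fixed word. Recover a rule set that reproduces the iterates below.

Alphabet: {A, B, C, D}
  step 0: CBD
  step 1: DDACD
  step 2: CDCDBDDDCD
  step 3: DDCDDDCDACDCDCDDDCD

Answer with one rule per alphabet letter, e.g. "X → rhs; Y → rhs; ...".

  step 2 ⇒ step 3: CDCDBDDDCD ⇒ DD·CD·DD·CD·A·CD·CD·CD·DD·CD
    B ↦ A
    C ↦ DD
    D ↦ CD
  step 1 ⇒ step 2: DDACD ⇒ CD·CD·BD·DD·CD
    A ↦ BD

A->BD, B->A, C->DD, D->CD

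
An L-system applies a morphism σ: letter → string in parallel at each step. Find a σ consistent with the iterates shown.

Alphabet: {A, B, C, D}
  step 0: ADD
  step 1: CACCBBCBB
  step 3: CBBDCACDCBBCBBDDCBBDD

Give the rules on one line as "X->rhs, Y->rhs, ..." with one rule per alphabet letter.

  step 0 ⇒ step 1: ADD ⇒ CAC·CBB·CBB
    A ↦ CAC
    D ↦ CBB
    B ↦ C  (constrained at step 1)
    C ↦ D  (constrained at step 1)

A->CAC, B->C, C->D, D->CBB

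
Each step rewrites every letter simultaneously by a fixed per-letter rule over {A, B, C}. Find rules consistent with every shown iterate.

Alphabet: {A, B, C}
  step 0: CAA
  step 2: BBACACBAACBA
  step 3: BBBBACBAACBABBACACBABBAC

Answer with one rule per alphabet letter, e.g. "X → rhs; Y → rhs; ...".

A->AC, B->BB, C->BA

  step 2 ⇒ step 3: BBACACBAACBA ⇒ BB·BB·AC·BA·AC·BA·BB·AC·AC·BA·BB·AC
    A ↦ AC
    B ↦ BB
    C ↦ BA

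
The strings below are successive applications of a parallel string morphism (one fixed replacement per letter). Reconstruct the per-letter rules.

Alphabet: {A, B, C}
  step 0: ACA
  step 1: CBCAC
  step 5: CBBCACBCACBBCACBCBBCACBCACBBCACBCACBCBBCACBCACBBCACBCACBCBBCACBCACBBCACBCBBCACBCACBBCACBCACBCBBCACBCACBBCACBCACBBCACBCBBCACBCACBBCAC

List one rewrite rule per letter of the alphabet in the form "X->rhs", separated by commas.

A->C, B->CB, C->BCA

  step 0 ⇒ step 1: ACA ⇒ C·BCA·C
    A ↦ C
    C ↦ BCA
    B ↦ CB  (constrained at step 1)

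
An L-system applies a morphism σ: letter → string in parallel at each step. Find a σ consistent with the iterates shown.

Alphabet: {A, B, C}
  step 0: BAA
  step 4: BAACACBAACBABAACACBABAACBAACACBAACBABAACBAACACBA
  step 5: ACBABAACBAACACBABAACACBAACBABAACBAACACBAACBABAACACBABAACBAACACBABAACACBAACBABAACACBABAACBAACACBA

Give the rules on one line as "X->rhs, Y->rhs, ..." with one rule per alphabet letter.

  step 4 ⇒ step 5: BAACACBAACBABAACACBABAACBAACACBAACBABAACBAACACBA ⇒ AC·BA·BA·AC·BA·AC·AC·BA·BA·AC·AC·BA·AC·BA·BA·AC·BA·AC·AC·BA·AC·BA·BA·AC·AC·BA·BA·AC·BA·AC·AC·BA·BA·AC·AC·BA·AC·BA·BA·AC·AC·BA·BA·AC·BA·AC·AC·BA
    A ↦ BA
    B ↦ AC
    C ↦ AC

A->BA, B->AC, C->AC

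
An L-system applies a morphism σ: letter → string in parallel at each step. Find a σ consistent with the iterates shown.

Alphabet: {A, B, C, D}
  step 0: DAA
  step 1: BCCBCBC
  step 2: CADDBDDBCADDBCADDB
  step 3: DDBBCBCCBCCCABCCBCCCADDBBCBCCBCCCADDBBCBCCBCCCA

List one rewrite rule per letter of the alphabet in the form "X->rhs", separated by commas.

A->BC, B->CA, C->DDB, D->BCC

  step 2 ⇒ step 3: CADDBDDBCADDBCADDB ⇒ DDB·BC·BCC·BCC·CA·BCC·BCC·CA·DDB·BC·BCC·BCC·CA·DDB·BC·BCC·BCC·CA
    A ↦ BC
    B ↦ CA
    C ↦ DDB
    D ↦ BCC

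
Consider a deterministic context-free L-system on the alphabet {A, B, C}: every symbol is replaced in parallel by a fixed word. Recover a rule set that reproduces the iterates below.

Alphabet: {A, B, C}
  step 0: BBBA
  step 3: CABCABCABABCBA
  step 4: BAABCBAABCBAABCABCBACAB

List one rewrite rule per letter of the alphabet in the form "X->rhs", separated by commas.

  step 3 ⇒ step 4: CABCABCABABCBA ⇒ BA·AB·C·BA·AB·C·BA·AB·C·AB·C·BA·C·AB
    A ↦ AB
    B ↦ C
    C ↦ BA

A->AB, B->C, C->BA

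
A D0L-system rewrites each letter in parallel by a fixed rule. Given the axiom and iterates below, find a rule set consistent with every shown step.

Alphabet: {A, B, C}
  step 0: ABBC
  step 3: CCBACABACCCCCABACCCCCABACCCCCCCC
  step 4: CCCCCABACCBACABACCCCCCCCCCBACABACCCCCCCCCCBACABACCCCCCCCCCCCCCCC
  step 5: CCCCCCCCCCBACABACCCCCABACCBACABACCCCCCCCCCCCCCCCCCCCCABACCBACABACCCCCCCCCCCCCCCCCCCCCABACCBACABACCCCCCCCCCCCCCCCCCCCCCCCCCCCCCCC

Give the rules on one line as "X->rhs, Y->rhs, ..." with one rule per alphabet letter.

  step 4 ⇒ step 5: CCCCCABACCBACABACCCCCCCCCCBACABACCCCCCCCCCBACABACCCCCCCCCCCCCCCC ⇒ CC·CC·CC·CC·CC·BA·CA·BA·CC·CC·CA·BA·CC·BA·CA·BA·CC·CC·CC·CC·CC·CC·CC·CC·CC·CC·CA·BA·CC·BA·CA·BA·CC·CC·CC·CC·CC·CC·CC·CC·CC·CC·CA·BA·CC·BA·CA·BA·CC·CC·CC·CC·CC·CC·CC·CC·CC·CC·CC·CC·CC·CC·CC·CC
    A ↦ BA
    B ↦ CA
    C ↦ CC

A->BA, B->CA, C->CC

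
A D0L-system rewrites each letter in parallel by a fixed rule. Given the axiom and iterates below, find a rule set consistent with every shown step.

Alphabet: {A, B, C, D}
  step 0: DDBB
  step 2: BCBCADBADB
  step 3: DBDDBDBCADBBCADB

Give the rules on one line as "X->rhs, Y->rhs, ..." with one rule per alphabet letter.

A->BC, B->DB, C->D, D->A

  step 2 ⇒ step 3: BCBCADBADB ⇒ DB·D·DB·D·BC·A·DB·BC·A·DB
    A ↦ BC
    B ↦ DB
    C ↦ D
    D ↦ A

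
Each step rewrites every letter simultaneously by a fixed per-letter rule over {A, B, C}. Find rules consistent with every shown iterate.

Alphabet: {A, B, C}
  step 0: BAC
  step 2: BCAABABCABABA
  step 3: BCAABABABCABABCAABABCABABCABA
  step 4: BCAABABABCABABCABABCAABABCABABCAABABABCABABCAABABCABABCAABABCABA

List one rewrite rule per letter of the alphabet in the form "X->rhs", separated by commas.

  step 3 ⇒ step 4: BCAABABABCABABCAABABCABABCABA ⇒ BCA·A·BA·BA·BCA·BA·BCA·BA·BCA·A·BA·BCA·BA·BCA·A·BA·BA·BCA·BA·BCA·A·BA·BCA·BA·BCA·A·BA·BCA·BA
    A ↦ BA
    B ↦ BCA
    C ↦ A

A->BA, B->BCA, C->A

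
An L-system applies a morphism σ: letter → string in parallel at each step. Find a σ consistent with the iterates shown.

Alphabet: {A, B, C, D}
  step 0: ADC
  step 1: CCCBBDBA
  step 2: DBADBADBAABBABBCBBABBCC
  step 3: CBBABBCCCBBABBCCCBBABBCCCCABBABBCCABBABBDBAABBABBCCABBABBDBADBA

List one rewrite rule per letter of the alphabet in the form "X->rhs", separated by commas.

A->CC, B->ABB, C->DBA, D->CBB

  step 2 ⇒ step 3: DBADBADBAABBABBCBBABBCC ⇒ CBB·ABB·CC·CBB·ABB·CC·CBB·ABB·CC·CC·ABB·ABB·CC·ABB·ABB·DBA·ABB·ABB·CC·ABB·ABB·DBA·DBA
    A ↦ CC
    B ↦ ABB
    C ↦ DBA
    D ↦ CBB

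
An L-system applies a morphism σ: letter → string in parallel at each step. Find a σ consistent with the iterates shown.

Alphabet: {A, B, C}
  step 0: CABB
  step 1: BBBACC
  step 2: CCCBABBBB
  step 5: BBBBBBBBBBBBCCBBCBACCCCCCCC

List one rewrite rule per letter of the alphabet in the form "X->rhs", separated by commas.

A->BA, B->C, C->BB

  step 1 ⇒ step 2: BBBACC ⇒ C·C·C·BA·BB·BB
    A ↦ BA
    B ↦ C
    C ↦ BB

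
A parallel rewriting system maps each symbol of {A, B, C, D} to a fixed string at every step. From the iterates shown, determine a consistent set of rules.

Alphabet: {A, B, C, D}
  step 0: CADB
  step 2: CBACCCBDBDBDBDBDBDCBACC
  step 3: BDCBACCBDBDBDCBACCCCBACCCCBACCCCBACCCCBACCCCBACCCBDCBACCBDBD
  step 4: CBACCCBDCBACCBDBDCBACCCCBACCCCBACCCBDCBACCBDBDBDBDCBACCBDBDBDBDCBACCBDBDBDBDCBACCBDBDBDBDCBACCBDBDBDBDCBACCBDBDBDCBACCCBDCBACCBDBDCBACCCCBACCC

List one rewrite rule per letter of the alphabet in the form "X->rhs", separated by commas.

  step 3 ⇒ step 4: BDCBACCBDBDBDCBACCCCBACCCCBACCCCBACCCCBACCCCBACCCBDCBACCBDBD ⇒ CBA·CCC·BD·CBA·CC·BD·BD·CBA·CCC·CBA·CCC·CBA·CCC·BD·CBA·CC·BD·BD·BD·BD·CBA·CC·BD·BD·BD·BD·CBA·CC·BD·BD·BD·BD·CBA·CC·BD·BD·BD·BD·CBA·CC·BD·BD·BD·BD·CBA·CC·BD·BD·BD·CBA·CCC·BD·CBA·CC·BD·BD·CBA·CCC·CBA·CCC
    A ↦ CC
    B ↦ CBA
    C ↦ BD
    D ↦ CCC

A->CC, B->CBA, C->BD, D->CCC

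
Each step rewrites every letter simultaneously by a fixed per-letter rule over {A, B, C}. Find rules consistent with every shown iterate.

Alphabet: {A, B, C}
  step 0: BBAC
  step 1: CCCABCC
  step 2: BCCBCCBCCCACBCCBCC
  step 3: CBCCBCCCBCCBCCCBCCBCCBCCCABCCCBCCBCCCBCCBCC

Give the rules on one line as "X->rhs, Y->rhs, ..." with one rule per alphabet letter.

  step 2 ⇒ step 3: BCCBCCBCCCACBCCBCC ⇒ C·BCC·BCC·C·BCC·BCC·C·BCC·BCC·BCC·CA·BCC·C·BCC·BCC·C·BCC·BCC
    A ↦ CA
    B ↦ C
    C ↦ BCC

A->CA, B->C, C->BCC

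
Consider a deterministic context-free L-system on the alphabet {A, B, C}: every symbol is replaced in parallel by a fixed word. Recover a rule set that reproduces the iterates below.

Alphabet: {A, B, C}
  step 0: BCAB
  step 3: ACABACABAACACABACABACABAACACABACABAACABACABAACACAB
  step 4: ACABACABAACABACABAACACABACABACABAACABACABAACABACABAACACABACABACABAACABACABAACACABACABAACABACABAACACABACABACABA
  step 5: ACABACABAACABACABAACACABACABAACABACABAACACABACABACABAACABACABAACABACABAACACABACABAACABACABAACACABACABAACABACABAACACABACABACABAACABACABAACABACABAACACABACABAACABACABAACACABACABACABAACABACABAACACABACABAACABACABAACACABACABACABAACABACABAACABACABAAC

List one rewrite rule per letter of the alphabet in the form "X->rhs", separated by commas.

A->AC, B->ABA, C->AB

  step 4 ⇒ step 5: ACABACABAACABACABAACACABACABACABAACABACABAACABACABAACACABACABACABAACABACABAACACABACABAACABACABAACACABACABACABA ⇒ AC·AB·AC·ABA·AC·AB·AC·ABA·AC·AC·AB·AC·ABA·AC·AB·AC·ABA·AC·AC·AB·AC·AB·AC·ABA·AC·AB·AC·ABA·AC·AB·AC·ABA·AC·AC·AB·AC·ABA·AC·AB·AC·ABA·AC·AC·AB·AC·ABA·AC·AB·AC·ABA·AC·AC·AB·AC·AB·AC·ABA·AC·AB·AC·ABA·AC·AB·AC·ABA·AC·AC·AB·AC·ABA·AC·AB·AC·ABA·AC·AC·AB·AC·AB·AC·ABA·AC·AB·AC·ABA·AC·AC·AB·AC·ABA·AC·AB·AC·ABA·AC·AC·AB·AC·AB·AC·ABA·AC·AB·AC·ABA·AC·AB·AC·ABA·AC
    A ↦ AC
    B ↦ ABA
    C ↦ AB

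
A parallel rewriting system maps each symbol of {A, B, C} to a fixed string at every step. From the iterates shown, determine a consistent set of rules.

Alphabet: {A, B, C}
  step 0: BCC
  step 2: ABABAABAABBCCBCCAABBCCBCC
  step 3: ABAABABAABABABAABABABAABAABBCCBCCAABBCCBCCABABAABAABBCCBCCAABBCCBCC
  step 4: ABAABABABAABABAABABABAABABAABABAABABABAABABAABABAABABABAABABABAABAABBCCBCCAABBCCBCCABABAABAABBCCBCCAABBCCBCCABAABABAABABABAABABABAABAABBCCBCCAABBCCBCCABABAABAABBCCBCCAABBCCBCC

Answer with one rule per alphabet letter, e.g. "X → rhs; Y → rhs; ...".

  step 3 ⇒ step 4: ABAABABAABABABAABABABAABAABBCCBCCAABBCCBCCABABAABAABBCCBCCAABBCCBCC ⇒ AB·AAB·AB·AB·AAB·AB·AAB·AB·AB·AAB·AB·AAB·AB·AAB·AB·AB·AAB·AB·AAB·AB·AAB·AB·AB·AAB·AB·AB·AAB·AAB·BCC·BCC·AAB·BCC·BCC·AB·AB·AAB·AAB·BCC·BCC·AAB·BCC·BCC·AB·AAB·AB·AAB·AB·AB·AAB·AB·AB·AAB·AAB·BCC·BCC·AAB·BCC·BCC·AB·AB·AAB·AAB·BCC·BCC·AAB·BCC·BCC
    A ↦ AB
    B ↦ AAB
    C ↦ BCC

A->AB, B->AAB, C->BCC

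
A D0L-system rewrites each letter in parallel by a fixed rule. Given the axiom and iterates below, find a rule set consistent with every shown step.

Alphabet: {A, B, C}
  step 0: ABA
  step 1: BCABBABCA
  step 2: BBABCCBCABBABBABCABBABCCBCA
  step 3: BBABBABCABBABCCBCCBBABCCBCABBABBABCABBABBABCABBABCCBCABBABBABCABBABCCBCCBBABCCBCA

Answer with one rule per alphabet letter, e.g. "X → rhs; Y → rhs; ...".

A->BCA, B->BBA, C->BCC

  step 2 ⇒ step 3: BBABCCBCABBABBABCABBABCCBCA ⇒ BBA·BBA·BCA·BBA·BCC·BCC·BBA·BCC·BCA·BBA·BBA·BCA·BBA·BBA·BCA·BBA·BCC·BCA·BBA·BBA·BCA·BBA·BCC·BCC·BBA·BCC·BCA
    A ↦ BCA
    B ↦ BBA
    C ↦ BCC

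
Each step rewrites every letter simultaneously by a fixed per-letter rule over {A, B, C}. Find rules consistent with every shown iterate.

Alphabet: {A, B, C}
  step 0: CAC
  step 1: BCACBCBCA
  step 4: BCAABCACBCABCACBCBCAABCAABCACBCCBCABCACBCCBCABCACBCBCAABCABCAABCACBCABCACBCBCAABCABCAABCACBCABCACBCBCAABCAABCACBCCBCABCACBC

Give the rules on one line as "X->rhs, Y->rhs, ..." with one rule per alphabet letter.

  step 0 ⇒ step 1: CAC ⇒ BCA·CBC·BCA
    A ↦ CBC
    C ↦ BCA
    B ↦ A  (constrained at step 1)

A->CBC, B->A, C->BCA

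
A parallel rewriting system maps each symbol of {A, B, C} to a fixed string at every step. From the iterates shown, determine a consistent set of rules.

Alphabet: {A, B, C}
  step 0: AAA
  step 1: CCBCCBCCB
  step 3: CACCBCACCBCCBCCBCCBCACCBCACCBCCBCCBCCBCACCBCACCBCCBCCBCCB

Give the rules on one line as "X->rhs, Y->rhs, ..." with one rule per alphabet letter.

  step 0 ⇒ step 1: AAA ⇒ CCB·CCB·CCB
    A ↦ CCB
    B ↦ AAA  (constrained at step 1)
    C ↦ CA  (constrained at step 1)

A->CCB, B->AAA, C->CA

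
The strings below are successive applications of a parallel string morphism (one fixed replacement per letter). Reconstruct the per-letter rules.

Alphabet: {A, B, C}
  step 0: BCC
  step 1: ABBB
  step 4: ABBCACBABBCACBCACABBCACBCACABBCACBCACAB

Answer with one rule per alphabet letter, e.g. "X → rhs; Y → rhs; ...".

A->CAC, B->AB, C->B

  step 0 ⇒ step 1: BCC ⇒ AB·B·B
    B ↦ AB
    C ↦ B
    A ↦ CAC  (constrained at step 1)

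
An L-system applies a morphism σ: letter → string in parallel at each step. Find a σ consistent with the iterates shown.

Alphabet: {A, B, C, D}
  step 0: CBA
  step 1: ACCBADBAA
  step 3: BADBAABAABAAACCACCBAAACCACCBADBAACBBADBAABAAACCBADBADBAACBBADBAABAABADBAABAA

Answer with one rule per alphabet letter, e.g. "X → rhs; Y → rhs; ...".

  step 0 ⇒ step 1: CBA ⇒ ACC·BAD·BAA
    A ↦ BAA
    B ↦ BAD
    C ↦ ACC
    D ↦ CB  (constrained at step 1)

A->BAA, B->BAD, C->ACC, D->CB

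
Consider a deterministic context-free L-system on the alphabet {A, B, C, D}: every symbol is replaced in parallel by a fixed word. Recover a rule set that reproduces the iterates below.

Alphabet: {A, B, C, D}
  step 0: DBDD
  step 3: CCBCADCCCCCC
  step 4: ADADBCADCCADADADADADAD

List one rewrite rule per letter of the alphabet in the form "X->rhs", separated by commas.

  step 3 ⇒ step 4: CCBCADCCCCCC ⇒ AD·AD·BC·AD·C·C·AD·AD·AD·AD·AD·AD
    A ↦ C
    B ↦ BC
    C ↦ AD
    D ↦ C

A->C, B->BC, C->AD, D->C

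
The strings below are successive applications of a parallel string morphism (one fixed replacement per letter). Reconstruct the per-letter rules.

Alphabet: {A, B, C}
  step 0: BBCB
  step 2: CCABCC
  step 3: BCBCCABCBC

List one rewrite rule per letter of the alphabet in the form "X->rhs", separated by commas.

A->C, B->A, C->BC

  step 2 ⇒ step 3: CCABCC ⇒ BC·BC·C·A·BC·BC
    A ↦ C
    B ↦ A
    C ↦ BC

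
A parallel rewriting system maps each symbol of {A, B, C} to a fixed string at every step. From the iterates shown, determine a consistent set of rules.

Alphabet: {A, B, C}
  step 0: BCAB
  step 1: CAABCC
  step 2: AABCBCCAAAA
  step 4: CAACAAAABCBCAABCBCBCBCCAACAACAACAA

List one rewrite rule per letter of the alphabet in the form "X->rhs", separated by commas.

  step 1 ⇒ step 2: CAABCC ⇒ AA·BC·BC·C·AA·AA
    A ↦ BC
    B ↦ C
    C ↦ AA

A->BC, B->C, C->AA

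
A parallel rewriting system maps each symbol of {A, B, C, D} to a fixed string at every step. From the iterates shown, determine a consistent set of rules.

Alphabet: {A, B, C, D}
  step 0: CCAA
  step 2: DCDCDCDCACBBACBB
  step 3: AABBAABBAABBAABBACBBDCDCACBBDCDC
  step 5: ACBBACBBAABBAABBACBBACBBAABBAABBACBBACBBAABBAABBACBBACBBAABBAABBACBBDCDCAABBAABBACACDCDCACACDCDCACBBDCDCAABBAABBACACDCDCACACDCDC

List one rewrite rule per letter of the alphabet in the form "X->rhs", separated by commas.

  step 2 ⇒ step 3: DCDCDCDCACBBACBB ⇒ AA·BB·AA·BB·AA·BB·AA·BB·AC·BB·DC·DC·AC·BB·DC·DC
    A ↦ AC
    B ↦ DC
    C ↦ BB
    D ↦ AA

A->AC, B->DC, C->BB, D->AA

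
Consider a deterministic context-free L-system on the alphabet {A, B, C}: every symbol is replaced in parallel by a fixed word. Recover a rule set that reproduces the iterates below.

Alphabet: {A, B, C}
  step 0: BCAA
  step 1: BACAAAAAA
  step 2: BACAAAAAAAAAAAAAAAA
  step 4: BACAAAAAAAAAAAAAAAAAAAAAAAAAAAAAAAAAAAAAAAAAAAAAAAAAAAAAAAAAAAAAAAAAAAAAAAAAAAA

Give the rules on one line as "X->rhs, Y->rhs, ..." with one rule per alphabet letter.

  step 1 ⇒ step 2: BACAAAAAA ⇒ BAC·AA·AA·AA·AA·AA·AA·AA·AA
    A ↦ AA
    B ↦ BAC
    C ↦ AA

A->AA, B->BAC, C->AA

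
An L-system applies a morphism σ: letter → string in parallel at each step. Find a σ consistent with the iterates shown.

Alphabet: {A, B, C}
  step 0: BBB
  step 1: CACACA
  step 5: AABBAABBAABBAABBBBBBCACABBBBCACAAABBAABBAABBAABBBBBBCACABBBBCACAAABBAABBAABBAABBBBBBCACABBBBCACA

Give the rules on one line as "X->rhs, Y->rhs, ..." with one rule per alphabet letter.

  step 0 ⇒ step 1: BBB ⇒ CA·CA·CA
    B ↦ CA
    A ↦ BB  (constrained at step 1)
    C ↦ AA  (constrained at step 1)

A->BB, B->CA, C->AA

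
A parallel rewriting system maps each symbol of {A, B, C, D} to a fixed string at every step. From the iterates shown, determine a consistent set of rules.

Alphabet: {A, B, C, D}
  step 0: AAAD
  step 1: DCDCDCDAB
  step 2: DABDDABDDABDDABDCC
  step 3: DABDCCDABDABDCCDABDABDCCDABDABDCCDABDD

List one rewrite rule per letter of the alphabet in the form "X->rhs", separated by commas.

A->DC, B->C, C->D, D->DAB

  step 2 ⇒ step 3: DABDDABDDABDDABDCC ⇒ DAB·DC·C·DAB·DAB·DC·C·DAB·DAB·DC·C·DAB·DAB·DC·C·DAB·D·D
    A ↦ DC
    B ↦ C
    C ↦ D
    D ↦ DAB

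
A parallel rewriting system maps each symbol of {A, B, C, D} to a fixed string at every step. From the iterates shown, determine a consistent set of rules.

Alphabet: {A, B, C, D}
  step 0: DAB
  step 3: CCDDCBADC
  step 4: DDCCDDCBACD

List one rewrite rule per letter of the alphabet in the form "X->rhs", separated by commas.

  step 3 ⇒ step 4: CCDDCBADC ⇒ D·D·C·C·D·DC·BA·C·D
    A ↦ BA
    B ↦ DC
    C ↦ D
    D ↦ C

A->BA, B->DC, C->D, D->C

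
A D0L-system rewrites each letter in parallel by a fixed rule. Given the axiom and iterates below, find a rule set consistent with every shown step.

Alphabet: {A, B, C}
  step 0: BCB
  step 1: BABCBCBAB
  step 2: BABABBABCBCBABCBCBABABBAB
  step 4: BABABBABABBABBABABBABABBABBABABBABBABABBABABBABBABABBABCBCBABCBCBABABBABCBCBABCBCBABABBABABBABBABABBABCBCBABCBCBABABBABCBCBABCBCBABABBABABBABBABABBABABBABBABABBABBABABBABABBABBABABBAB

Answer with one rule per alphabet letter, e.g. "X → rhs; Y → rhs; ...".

A->AB, B->BAB, C->CBC

  step 1 ⇒ step 2: BABCBCBAB ⇒ BAB·AB·BAB·CBC·BAB·CBC·BAB·AB·BAB
    A ↦ AB
    B ↦ BAB
    C ↦ CBC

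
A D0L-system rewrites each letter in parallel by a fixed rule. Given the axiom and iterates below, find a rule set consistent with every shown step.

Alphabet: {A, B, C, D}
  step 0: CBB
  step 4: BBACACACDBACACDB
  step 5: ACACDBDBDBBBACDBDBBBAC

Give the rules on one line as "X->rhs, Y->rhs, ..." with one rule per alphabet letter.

  step 4 ⇒ step 5: BBACACACDBACACDB ⇒ AC·AC·D·B·D·B·D·B·BB·AC·D·B·D·B·BB·AC
    A ↦ D
    B ↦ AC
    C ↦ B
    D ↦ BB

A->D, B->AC, C->B, D->BB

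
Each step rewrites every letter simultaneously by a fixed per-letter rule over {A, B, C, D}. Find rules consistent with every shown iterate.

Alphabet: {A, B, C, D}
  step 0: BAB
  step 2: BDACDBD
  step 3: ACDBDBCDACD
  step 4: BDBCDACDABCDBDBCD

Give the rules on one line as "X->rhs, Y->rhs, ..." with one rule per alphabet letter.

  step 3 ⇒ step 4: ACDBDBCDACD ⇒ BD·B·CD·A·CD·A·B·CD·BD·B·CD
    A ↦ BD
    B ↦ A
    C ↦ B
    D ↦ CD

A->BD, B->A, C->B, D->CD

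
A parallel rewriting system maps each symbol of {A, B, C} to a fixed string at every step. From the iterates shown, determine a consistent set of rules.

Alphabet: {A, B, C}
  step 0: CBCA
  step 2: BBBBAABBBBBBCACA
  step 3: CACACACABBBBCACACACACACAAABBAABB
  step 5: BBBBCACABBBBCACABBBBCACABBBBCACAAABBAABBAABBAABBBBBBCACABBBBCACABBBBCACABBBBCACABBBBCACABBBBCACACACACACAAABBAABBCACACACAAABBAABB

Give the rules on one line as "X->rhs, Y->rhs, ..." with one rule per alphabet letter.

  step 2 ⇒ step 3: BBBBAABBBBBBCACA ⇒ CA·CA·CA·CA·BB·BB·CA·CA·CA·CA·CA·CA·AA·BB·AA·BB
    A ↦ BB
    B ↦ CA
    C ↦ AA

A->BB, B->CA, C->AA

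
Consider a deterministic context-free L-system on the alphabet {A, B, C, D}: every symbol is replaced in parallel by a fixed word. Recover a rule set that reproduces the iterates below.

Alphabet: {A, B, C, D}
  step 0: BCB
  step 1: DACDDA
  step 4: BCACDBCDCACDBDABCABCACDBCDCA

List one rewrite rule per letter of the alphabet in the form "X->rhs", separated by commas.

A->CA, B->DA, C->CD, D->B

  step 0 ⇒ step 1: BCB ⇒ DA·CD·DA
    B ↦ DA
    C ↦ CD
    A ↦ CA  (constrained at step 1)
    D ↦ B  (constrained at step 1)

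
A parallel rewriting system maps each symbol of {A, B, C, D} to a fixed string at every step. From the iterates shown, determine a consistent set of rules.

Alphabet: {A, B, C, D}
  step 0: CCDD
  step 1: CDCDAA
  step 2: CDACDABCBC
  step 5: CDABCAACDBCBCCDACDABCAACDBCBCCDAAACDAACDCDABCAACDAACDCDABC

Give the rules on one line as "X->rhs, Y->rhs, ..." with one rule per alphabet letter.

A->BC, B->AA, C->CD, D->A

  step 1 ⇒ step 2: CDCDAA ⇒ CD·A·CD·A·BC·BC
    A ↦ BC
    C ↦ CD
    D ↦ A
    B ↦ AA  (constrained at step 2)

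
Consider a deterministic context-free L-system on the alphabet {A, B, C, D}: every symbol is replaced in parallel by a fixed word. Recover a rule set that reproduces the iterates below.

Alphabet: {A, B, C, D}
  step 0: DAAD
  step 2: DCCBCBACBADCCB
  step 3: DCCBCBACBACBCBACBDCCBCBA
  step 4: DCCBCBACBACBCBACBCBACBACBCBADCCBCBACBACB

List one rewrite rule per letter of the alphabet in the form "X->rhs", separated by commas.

A->CB, B->A, C->CB, D->DC

  step 3 ⇒ step 4: DCCBCBACBACBCBACBDCCBCBA ⇒ DC·CB·CB·A·CB·A·CB·CB·A·CB·CB·A·CB·A·CB·CB·A·DC·CB·CB·A·CB·A·CB
    A ↦ CB
    B ↦ A
    C ↦ CB
    D ↦ DC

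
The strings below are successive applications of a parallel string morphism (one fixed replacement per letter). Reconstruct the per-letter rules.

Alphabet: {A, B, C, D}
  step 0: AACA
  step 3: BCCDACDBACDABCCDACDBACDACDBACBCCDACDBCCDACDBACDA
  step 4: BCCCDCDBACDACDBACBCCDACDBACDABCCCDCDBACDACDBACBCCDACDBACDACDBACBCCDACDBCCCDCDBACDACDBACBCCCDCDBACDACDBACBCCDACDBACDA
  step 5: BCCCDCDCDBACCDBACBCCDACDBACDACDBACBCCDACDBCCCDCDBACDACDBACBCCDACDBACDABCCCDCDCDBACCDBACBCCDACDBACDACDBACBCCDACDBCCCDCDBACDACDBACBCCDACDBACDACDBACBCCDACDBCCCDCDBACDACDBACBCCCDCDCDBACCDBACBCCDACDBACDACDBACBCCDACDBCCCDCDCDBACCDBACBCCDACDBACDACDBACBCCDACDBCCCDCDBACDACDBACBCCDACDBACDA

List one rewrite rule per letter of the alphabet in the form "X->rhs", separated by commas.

  step 4 ⇒ step 5: BCCCDCDBACDACDBACBCCDACDBACDABCCCDCDBACDACDBACBCCDACDBACDACDBACBCCDACDBCCCDCDBACDACDBACBCCCDCDBACDACDBACBCCDACDBACDA ⇒ BCC·CD·CD·CD·BAC·CD·BAC·BCC·DA·CD·BAC·DA·CD·BAC·BCC·DA·CD·BCC·CD·CD·BAC·DA·CD·BAC·BCC·DA·CD·BAC·DA·BCC·CD·CD·CD·BAC·CD·BAC·BCC·DA·CD·BAC·DA·CD·BAC·BCC·DA·CD·BCC·CD·CD·BAC·DA·CD·BAC·BCC·DA·CD·BAC·DA·CD·BAC·BCC·DA·CD·BCC·CD·CD·BAC·DA·CD·BAC·BCC·CD·CD·CD·BAC·CD·BAC·BCC·DA·CD·BAC·DA·CD·BAC·BCC·DA·CD·BCC·CD·CD·CD·BAC·CD·BAC·BCC·DA·CD·BAC·DA·CD·BAC·BCC·DA·CD·BCC·CD·CD·BAC·DA·CD·BAC·BCC·DA·CD·BAC·DA
    A ↦ DA
    B ↦ BCC
    C ↦ CD
    D ↦ BAC

A->DA, B->BCC, C->CD, D->BAC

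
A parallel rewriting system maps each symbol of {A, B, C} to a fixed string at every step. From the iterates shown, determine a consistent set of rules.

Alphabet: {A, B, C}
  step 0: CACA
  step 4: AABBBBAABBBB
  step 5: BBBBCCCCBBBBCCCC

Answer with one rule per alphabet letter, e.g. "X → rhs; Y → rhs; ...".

  step 4 ⇒ step 5: AABBBBAABBBB ⇒ BB·BB·C·C·C·C·BB·BB·C·C·C·C
    A ↦ BB
    B ↦ C
    C ↦ A  (constrained at step 0)

A->BB, B->C, C->A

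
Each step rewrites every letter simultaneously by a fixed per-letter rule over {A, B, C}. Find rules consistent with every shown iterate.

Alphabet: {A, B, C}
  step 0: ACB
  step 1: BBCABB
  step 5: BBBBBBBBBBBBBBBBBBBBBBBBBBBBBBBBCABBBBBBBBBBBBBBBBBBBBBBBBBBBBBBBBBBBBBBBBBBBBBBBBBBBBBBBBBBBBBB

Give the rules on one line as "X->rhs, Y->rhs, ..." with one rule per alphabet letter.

A->BB, B->BB, C->CA

  step 0 ⇒ step 1: ACB ⇒ BB·CA·BB
    A ↦ BB
    B ↦ BB
    C ↦ CA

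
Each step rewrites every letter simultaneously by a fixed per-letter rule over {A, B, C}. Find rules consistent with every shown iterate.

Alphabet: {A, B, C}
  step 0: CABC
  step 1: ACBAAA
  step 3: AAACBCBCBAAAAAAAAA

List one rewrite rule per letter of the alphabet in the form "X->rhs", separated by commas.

  step 0 ⇒ step 1: CABC ⇒ A·CB·AA·A
    A ↦ CB
    B ↦ AA
    C ↦ A

A->CB, B->AA, C->A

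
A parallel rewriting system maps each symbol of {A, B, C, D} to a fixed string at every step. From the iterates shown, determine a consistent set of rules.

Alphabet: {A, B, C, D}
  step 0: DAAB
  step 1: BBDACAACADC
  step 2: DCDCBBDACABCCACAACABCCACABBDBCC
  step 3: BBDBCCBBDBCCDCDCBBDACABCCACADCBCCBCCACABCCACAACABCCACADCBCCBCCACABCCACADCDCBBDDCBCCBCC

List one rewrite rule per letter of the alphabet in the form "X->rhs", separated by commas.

A->ACA, B->DC, C->BCC, D->BBD

  step 2 ⇒ step 3: DCDCBBDACABCCACAACABCCACABBDBCC ⇒ BBD·BCC·BBD·BCC·DC·DC·BBD·ACA·BCC·ACA·DC·BCC·BCC·ACA·BCC·ACA·ACA·BCC·ACA·DC·BCC·BCC·ACA·BCC·ACA·DC·DC·BBD·DC·BCC·BCC
    A ↦ ACA
    B ↦ DC
    C ↦ BCC
    D ↦ BBD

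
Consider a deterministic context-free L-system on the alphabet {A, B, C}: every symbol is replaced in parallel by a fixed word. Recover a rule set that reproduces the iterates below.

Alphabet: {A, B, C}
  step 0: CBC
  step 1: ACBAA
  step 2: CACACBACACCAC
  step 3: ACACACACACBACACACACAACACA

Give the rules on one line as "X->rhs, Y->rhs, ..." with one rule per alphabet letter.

A->CAC, B->CBA, C->A

  step 2 ⇒ step 3: CACACBACACCAC ⇒ A·CAC·A·CAC·A·CBA·CAC·A·CAC·A·A·CAC·A
    A ↦ CAC
    B ↦ CBA
    C ↦ A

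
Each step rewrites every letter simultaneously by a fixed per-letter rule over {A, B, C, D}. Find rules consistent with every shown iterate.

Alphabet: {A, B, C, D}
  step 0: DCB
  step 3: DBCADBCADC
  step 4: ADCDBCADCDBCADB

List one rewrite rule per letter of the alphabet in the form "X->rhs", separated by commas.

A->C, B->DC, C->DB, D->A

  step 3 ⇒ step 4: DBCADBCADC ⇒ A·DC·DB·C·A·DC·DB·C·A·DB
    A ↦ C
    B ↦ DC
    C ↦ DB
    D ↦ A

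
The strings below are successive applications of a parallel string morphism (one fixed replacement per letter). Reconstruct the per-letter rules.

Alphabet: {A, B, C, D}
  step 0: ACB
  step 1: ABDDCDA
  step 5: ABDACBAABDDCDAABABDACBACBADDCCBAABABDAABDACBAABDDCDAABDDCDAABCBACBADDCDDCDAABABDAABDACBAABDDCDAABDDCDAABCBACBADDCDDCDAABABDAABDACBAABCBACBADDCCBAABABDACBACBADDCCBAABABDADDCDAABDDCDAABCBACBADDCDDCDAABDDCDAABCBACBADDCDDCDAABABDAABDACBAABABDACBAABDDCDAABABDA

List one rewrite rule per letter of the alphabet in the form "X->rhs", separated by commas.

  step 0 ⇒ step 1: ACB ⇒ AB·DDC·DA
    A ↦ AB
    B ↦ DA
    C ↦ DDC
    D ↦ CBA  (constrained at step 1)

A->AB, B->DA, C->DDC, D->CBA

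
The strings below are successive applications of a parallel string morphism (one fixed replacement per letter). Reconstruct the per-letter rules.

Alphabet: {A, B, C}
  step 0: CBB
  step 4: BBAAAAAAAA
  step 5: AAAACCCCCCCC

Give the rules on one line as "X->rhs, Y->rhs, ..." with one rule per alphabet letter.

A->C, B->AA, C->B

  step 4 ⇒ step 5: BBAAAAAAAA ⇒ AA·AA·C·C·C·C·C·C·C·C
    A ↦ C
    B ↦ AA
    C ↦ B  (constrained at step 0)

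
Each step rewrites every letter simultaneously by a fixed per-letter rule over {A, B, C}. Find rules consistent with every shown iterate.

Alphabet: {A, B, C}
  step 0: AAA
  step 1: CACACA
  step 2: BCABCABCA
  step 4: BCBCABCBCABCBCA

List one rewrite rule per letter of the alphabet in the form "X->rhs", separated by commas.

  step 1 ⇒ step 2: CACACA ⇒ B·CA·B·CA·B·CA
    A ↦ CA
    C ↦ B
    B ↦ C  (constrained at step 2)

A->CA, B->C, C->B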